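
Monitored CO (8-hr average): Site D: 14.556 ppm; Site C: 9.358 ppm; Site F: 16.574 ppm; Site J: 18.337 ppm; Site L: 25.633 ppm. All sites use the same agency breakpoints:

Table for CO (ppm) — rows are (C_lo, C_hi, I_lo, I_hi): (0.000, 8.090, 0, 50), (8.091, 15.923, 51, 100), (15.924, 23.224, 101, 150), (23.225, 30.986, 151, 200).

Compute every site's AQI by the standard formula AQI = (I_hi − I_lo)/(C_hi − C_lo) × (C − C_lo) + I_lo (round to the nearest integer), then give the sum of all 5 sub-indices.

Site D: 14.556 lies in 8.091–15.923, so I_lo=51, I_hi=100, C_lo=8.091, C_hi=15.923.
(100−51)/(15.923−8.091) × (14.556−8.091) + 51 = 49/7.832 × 6.465 + 51 ≈ 91.45 → 91.
Site C: 9.358 ∈ [8.091, 15.923] ↔ index [51, 100].
51 + (9.358−8.091)·(100−51)/(15.923−8.091) = 51 + 1.267·49/7.832 ≈ 58.93, so AQI = 59.
Site F: 16.574 lies in 15.924–23.224, so I_lo=101, I_hi=150, C_lo=15.924, C_hi=23.224.
(150−101)/(23.224−15.924) × (16.574−15.924) + 101 = 49/7.300 × 0.650 + 101 ≈ 105.36 → 105.
Site J: 18.337 lies in 15.924–23.224, so I_lo=101, I_hi=150, C_lo=15.924, C_hi=23.224.
(150−101)/(23.224−15.924) × (18.337−15.924) + 101 = 49/7.300 × 2.413 + 101 ≈ 117.20 → 117.
Site L: 25.633 lies in 23.225–30.986, so I_lo=151, I_hi=200, C_lo=23.225, C_hi=30.986.
(200−151)/(30.986−23.225) × (25.633−23.225) + 151 = 49/7.761 × 2.408 + 151 ≈ 166.20 → 166.
AQIs: Site D=91, Site C=59, Site F=105, Site J=117, Site L=166. Sum = 91 + 59 + 105 + 117 + 166 = 538.

538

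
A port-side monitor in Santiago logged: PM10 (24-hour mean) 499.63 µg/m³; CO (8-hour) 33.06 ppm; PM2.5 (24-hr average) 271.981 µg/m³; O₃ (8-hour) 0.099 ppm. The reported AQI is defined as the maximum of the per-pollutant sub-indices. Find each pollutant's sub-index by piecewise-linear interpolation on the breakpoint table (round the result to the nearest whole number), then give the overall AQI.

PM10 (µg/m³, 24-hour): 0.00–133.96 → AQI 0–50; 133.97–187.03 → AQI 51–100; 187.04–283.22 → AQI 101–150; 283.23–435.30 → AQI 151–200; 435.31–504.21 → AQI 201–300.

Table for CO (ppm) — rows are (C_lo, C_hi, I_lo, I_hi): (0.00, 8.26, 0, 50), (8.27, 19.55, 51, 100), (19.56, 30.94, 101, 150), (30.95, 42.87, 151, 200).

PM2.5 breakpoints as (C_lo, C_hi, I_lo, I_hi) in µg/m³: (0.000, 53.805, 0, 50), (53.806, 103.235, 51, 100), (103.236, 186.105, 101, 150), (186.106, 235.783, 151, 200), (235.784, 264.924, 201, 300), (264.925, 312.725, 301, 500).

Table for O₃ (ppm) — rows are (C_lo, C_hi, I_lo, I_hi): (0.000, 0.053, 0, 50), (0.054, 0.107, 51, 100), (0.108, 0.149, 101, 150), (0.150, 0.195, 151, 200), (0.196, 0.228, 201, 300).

PM10: 499.63 lies in 435.31–504.21, so I_lo=201, I_hi=300, C_lo=435.31, C_hi=504.21.
(300−201)/(504.21−435.31) × (499.63−435.31) + 201 = 99/68.90 × 64.32 + 201 ≈ 293.42 → 293.
CO: 33.06 ∈ [30.95, 42.87] ↔ index [151, 200].
151 + (33.06−30.95)·(200−151)/(42.87−30.95) = 151 + 2.11·49/11.92 ≈ 159.67, so AQI = 160.
PM2.5: 271.981 lies in 264.925–312.725, so I_lo=301, I_hi=500, C_lo=264.925, C_hi=312.725.
(500−301)/(312.725−264.925) × (271.981−264.925) + 301 = 199/47.800 × 7.056 + 301 ≈ 330.38 → 330.
O₃: 0.099 lies in 0.054–0.107, so I_lo=51, I_hi=100, C_lo=0.054, C_hi=0.107.
(100−51)/(0.107−0.054) × (0.099−0.054) + 51 = 49/0.053 × 0.045 + 51 ≈ 92.60 → 93.
Sub-indices: PM10→293, CO→160, PM2.5→330, O₃→93. Overall AQI = max = 330; dominant pollutant is PM2.5.
AQI 330: Hazardous.

330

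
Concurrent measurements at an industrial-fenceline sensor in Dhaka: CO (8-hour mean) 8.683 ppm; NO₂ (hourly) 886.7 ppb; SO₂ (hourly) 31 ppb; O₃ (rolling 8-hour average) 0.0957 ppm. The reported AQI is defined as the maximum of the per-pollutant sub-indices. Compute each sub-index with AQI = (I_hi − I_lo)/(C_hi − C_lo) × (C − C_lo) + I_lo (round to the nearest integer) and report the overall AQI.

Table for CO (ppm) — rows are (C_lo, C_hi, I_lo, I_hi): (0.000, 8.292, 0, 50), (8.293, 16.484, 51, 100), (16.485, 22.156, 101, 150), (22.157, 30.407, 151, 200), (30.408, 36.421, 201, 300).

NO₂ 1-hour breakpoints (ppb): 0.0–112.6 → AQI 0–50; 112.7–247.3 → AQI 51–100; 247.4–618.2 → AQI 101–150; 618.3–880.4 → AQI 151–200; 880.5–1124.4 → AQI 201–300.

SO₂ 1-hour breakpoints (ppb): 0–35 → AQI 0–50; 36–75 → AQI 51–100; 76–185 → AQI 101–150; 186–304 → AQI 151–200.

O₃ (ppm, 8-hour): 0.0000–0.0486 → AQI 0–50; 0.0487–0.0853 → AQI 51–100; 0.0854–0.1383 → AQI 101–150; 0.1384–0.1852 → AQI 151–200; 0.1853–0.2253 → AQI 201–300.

204

CO: 8.683 ∈ [8.293, 16.484] ↔ index [51, 100].
51 + (8.683−8.293)·(100−51)/(16.484−8.293) = 51 + 0.390·49/8.191 ≈ 53.33, so AQI = 53.
NO₂: 886.7 lies in 880.5–1124.4, so I_lo=201, I_hi=300, C_lo=880.5, C_hi=1124.4.
(300−201)/(1124.4−880.5) × (886.7−880.5) + 201 = 99/243.9 × 6.2 + 201 ≈ 203.52 → 204.
SO₂: row 0–35 (AQI 0–50). (50−0)·(31−0)/(35−0) + 0 = 50·31/35 + 0 ≈ 44.29 → 44.
O₃: 0.0957 lies in 0.0854–0.1383, so I_lo=101, I_hi=150, C_lo=0.0854, C_hi=0.1383.
(150−101)/(0.1383−0.0854) × (0.0957−0.0854) + 101 = 49/0.0529 × 0.0103 + 101 ≈ 110.54 → 111.
Sub-indices: CO→53, NO₂→204, SO₂→44, O₃→111. Overall AQI = max = 204; dominant pollutant is NO₂.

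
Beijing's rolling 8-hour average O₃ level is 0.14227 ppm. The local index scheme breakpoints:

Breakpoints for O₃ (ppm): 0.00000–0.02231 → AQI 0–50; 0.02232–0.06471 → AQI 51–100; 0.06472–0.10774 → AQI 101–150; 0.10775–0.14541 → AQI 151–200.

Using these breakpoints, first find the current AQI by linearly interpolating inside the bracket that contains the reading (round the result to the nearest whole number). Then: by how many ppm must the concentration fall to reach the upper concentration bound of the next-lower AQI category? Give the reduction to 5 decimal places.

O₃: 0.14227 ∈ [0.10775, 0.14541] ↔ index [151, 200].
151 + (0.14227−0.10775)·(200−151)/(0.14541−0.10775) = 151 + 0.03452·49/0.03766 ≈ 195.91, so AQI = 196.
Current AQI 196 is in the Unhealthy range (151–200). The next-lower category tops out at AQI 150, whose upper concentration bound is 0.10774 ppm.
Reduction needed = 0.14227 − 0.10774 = 0.03453 ppm.

0.03453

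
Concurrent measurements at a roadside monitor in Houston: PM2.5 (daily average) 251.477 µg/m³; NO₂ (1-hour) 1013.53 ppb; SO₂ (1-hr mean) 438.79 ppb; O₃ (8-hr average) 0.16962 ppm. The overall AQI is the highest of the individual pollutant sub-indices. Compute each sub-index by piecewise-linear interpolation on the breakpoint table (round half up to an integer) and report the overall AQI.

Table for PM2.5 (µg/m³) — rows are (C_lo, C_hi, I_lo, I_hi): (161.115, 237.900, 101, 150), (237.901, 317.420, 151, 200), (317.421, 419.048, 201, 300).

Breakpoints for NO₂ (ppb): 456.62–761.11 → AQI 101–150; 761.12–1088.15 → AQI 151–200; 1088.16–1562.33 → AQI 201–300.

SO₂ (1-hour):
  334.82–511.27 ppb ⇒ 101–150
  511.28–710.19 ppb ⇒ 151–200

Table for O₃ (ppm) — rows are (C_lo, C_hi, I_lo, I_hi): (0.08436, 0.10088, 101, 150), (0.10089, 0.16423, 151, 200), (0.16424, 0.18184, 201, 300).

PM2.5: 251.477 lies in 237.901–317.420, so I_lo=151, I_hi=200, C_lo=237.901, C_hi=317.420.
(200−151)/(317.420−237.901) × (251.477−237.901) + 151 = 49/79.519 × 13.576 + 151 ≈ 159.37 → 159.
NO₂ 1013.53: bracket 761.12–1088.15 → index 151–200; slope 49/327.03, offset 252.41.
AQI = 151 + 49/327.03·252.41 ≈ 188.82 ⇒ 189.
SO₂: 438.79 ∈ [334.82, 511.27] ↔ index [101, 150].
101 + (438.79−334.82)·(150−101)/(511.27−334.82) = 101 + 103.97·49/176.45 ≈ 129.87, so AQI = 130.
O₃: row 0.16424–0.18184 (AQI 201–300). (300−201)·(0.16962−0.16424)/(0.18184−0.16424) + 201 = 99·0.00538/0.01760 + 201 ≈ 231.26 → 231.
Sub-indices: PM2.5→159, NO₂→189, SO₂→130, O₃→231. Overall AQI = max = 231; dominant pollutant is O₃.
AQI 231: Very Unhealthy.

231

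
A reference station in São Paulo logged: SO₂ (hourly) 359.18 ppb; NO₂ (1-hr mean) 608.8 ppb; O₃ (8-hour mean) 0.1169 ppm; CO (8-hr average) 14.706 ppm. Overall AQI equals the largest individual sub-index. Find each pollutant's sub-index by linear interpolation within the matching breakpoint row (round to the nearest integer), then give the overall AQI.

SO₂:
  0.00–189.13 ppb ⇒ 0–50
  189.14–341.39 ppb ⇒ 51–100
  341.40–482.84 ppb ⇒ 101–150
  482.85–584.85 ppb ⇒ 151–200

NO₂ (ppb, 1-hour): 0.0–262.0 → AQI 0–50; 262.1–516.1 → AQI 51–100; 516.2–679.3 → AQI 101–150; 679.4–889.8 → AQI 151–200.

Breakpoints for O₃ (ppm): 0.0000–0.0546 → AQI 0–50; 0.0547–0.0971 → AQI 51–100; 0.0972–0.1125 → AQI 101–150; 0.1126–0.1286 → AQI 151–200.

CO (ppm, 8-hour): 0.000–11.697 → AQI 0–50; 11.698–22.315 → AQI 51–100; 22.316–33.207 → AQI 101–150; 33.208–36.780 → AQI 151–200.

164

SO₂: row 341.40–482.84 (AQI 101–150). (150−101)·(359.18−341.40)/(482.84−341.40) + 101 = 49·17.78/141.44 + 101 ≈ 107.16 → 107.
NO₂: row 516.2–679.3 (AQI 101–150). (150−101)·(608.8−516.2)/(679.3−516.2) + 101 = 49·92.6/163.1 + 101 ≈ 128.82 → 129.
O₃: 0.1169 lies in 0.1126–0.1286, so I_lo=151, I_hi=200, C_lo=0.1126, C_hi=0.1286.
(200−151)/(0.1286−0.1126) × (0.1169−0.1126) + 151 = 49/0.0160 × 0.0043 + 151 ≈ 164.17 → 164.
CO: row 11.698–22.315 (AQI 51–100). (100−51)·(14.706−11.698)/(22.315−11.698) + 51 = 49·3.008/10.617 + 51 ≈ 64.88 → 65.
Sub-indices: SO₂→107, NO₂→129, O₃→164, CO→65. Overall AQI = max = 164; dominant pollutant is O₃.
AQI 164: Unhealthy.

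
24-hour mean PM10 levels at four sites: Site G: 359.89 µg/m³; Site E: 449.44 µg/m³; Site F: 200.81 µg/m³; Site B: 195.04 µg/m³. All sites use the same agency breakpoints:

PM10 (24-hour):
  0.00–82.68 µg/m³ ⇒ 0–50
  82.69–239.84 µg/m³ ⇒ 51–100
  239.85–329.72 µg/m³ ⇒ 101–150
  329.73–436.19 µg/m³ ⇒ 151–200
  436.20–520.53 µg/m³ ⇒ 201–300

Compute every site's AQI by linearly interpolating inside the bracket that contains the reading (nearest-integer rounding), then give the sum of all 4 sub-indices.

556

Site G: 359.89 ∈ [329.73, 436.19] ↔ index [151, 200].
151 + (359.89−329.73)·(200−151)/(436.19−329.73) = 151 + 30.16·49/106.46 ≈ 164.88, so AQI = 165.
Site E: 449.44 lies in 436.20–520.53, so I_lo=201, I_hi=300, C_lo=436.20, C_hi=520.53.
(300−201)/(520.53−436.20) × (449.44−436.20) + 201 = 99/84.33 × 13.24 + 201 ≈ 216.54 → 217.
Site F: 200.81 lies in 82.69–239.84, so I_lo=51, I_hi=100, C_lo=82.69, C_hi=239.84.
(100−51)/(239.84−82.69) × (200.81−82.69) + 51 = 49/157.15 × 118.12 + 51 ≈ 87.83 → 88.
Site B: 195.04 ∈ [82.69, 239.84] ↔ index [51, 100].
51 + (195.04−82.69)·(100−51)/(239.84−82.69) = 51 + 112.35·49/157.15 ≈ 86.03, so AQI = 86.
AQIs: Site G=165, Site E=217, Site F=88, Site B=86. Sum = 165 + 217 + 88 + 86 = 556.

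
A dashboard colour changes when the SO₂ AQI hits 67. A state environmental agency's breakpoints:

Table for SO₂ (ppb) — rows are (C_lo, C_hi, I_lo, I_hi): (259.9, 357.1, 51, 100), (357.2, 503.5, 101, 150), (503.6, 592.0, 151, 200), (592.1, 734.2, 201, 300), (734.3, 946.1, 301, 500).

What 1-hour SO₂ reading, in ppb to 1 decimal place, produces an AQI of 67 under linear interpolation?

AQI 67 lies in the 51–100 band, which corresponds to 259.9–357.1 ppb.
C = 259.9 + (67−51)×(357.1−259.9)/(100−51) = 259.9 + 16×97.2/49 ≈ 291.639 ppb → 291.6 ppb to 1 dp.

291.6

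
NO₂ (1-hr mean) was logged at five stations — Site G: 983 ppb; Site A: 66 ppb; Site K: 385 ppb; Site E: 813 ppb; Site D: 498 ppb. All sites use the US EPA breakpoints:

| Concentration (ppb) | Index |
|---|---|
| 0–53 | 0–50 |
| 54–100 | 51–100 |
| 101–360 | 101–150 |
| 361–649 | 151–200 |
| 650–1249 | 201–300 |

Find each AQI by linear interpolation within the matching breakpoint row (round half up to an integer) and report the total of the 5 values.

877

Site G 983: bracket 650–1249 → index 201–300; slope 99/599, offset 333.
AQI = 201 + 99/599·333 ≈ 256.04 ⇒ 256.
Site A: 66 lies in 54–100, so I_lo=51, I_hi=100, C_lo=54, C_hi=100.
(100−51)/(100−54) × (66−54) + 51 = 49/46 × 12 + 51 ≈ 63.78 → 64.
Site K: 385 ∈ [361, 649] ↔ index [151, 200].
151 + (385−361)·(200−151)/(649−361) = 151 + 24·49/288 ≈ 155.08, so AQI = 155.
Site E: row 650–1249 (AQI 201–300). (300−201)·(813−650)/(1249−650) + 201 = 99·163/599 + 201 ≈ 227.94 → 228.
Site D 498: bracket 361–649 → index 151–200; slope 49/288, offset 137.
AQI = 151 + 49/288·137 ≈ 174.31 ⇒ 174.
AQIs: Site G=256, Site A=64, Site K=155, Site E=228, Site D=174. Sum = 256 + 64 + 155 + 228 + 174 = 877.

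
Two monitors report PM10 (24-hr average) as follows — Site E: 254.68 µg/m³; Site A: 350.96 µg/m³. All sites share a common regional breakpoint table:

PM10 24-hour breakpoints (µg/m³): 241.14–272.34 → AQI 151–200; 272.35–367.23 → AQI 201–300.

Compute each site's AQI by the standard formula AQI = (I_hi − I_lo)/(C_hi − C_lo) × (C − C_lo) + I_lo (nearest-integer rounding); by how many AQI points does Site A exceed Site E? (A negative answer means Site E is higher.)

Site E: 254.68 lies in 241.14–272.34, so I_lo=151, I_hi=200, C_lo=241.14, C_hi=272.34.
(200−151)/(272.34−241.14) × (254.68−241.14) + 151 = 49/31.20 × 13.54 + 151 ≈ 172.26 → 172.
Site A: row 272.35–367.23 (AQI 201–300). (300−201)·(350.96−272.35)/(367.23−272.35) + 201 = 99·78.61/94.88 + 201 ≈ 283.02 → 283.
AQIs: Site E=172, Site A=283. Site A (283) − Site E (172) = 111.

111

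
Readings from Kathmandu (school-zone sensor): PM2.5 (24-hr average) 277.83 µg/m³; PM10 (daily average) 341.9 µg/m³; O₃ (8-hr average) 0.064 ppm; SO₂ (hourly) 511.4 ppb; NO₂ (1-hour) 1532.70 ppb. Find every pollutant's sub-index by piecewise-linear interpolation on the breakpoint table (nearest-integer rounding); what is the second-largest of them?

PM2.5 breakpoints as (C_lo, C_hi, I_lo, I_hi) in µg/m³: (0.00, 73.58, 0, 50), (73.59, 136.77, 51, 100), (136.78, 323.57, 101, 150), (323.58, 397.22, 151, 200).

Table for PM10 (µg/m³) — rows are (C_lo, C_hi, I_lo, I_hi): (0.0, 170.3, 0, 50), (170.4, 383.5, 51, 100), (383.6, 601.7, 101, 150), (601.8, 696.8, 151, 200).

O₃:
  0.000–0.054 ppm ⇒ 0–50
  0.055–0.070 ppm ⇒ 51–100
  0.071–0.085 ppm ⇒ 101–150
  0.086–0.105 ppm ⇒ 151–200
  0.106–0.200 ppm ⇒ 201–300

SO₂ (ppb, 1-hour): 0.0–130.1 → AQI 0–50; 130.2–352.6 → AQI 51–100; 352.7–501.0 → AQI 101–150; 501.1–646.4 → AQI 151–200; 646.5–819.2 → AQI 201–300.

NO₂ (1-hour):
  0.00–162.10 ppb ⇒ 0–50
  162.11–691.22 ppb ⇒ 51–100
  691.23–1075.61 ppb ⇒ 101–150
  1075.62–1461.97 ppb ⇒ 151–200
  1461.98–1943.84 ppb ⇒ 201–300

PM2.5: 277.83 lies in 136.78–323.57, so I_lo=101, I_hi=150, C_lo=136.78, C_hi=323.57.
(150−101)/(323.57−136.78) × (277.83−136.78) + 101 = 49/186.79 × 141.05 + 101 ≈ 138.00 → 138.
PM10 341.9: bracket 170.4–383.5 → index 51–100; slope 49/213.1, offset 171.5.
AQI = 51 + 49/213.1·171.5 ≈ 90.43 ⇒ 90.
O₃: row 0.055–0.070 (AQI 51–100). (100−51)·(0.064−0.055)/(0.070−0.055) + 51 = 49·0.009/0.015 + 51 ≈ 80.40 → 80.
SO₂: row 501.1–646.4 (AQI 151–200). (200−151)·(511.4−501.1)/(646.4−501.1) + 151 = 49·10.3/145.3 + 151 ≈ 154.47 → 154.
NO₂: 1532.70 ∈ [1461.98, 1943.84] ↔ index [201, 300].
201 + (1532.70−1461.98)·(300−201)/(1943.84−1461.98) = 201 + 70.72·99/481.86 ≈ 215.53, so AQI = 216.
Sub-indices: PM2.5→138, PM10→90, O₃→80, SO₂→154, NO₂→216. Ranked high→low: 216, 154, 138, 90, 80. Second-highest sub-index = 154.

154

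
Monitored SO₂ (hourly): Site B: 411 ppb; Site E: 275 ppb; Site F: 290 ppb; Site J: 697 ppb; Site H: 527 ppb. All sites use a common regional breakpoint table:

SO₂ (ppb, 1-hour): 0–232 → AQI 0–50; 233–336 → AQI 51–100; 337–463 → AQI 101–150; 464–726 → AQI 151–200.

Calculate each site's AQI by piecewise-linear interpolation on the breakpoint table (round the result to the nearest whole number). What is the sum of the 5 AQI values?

637

Site B: row 337–463 (AQI 101–150). (150−101)·(411−337)/(463−337) + 101 = 49·74/126 + 101 ≈ 129.78 → 130.
Site E: 275 lies in 233–336, so I_lo=51, I_hi=100, C_lo=233, C_hi=336.
(100−51)/(336−233) × (275−233) + 51 = 49/103 × 42 + 51 ≈ 70.98 → 71.
Site F: 290 lies in 233–336, so I_lo=51, I_hi=100, C_lo=233, C_hi=336.
(100−51)/(336−233) × (290−233) + 51 = 49/103 × 57 + 51 ≈ 78.12 → 78.
Site J: 697 lies in 464–726, so I_lo=151, I_hi=200, C_lo=464, C_hi=726.
(200−151)/(726−464) × (697−464) + 151 = 49/262 × 233 + 151 ≈ 194.58 → 195.
Site H: 527 lies in 464–726, so I_lo=151, I_hi=200, C_lo=464, C_hi=726.
(200−151)/(726−464) × (527−464) + 151 = 49/262 × 63 + 151 ≈ 162.78 → 163.
AQIs: Site B=130, Site E=71, Site F=78, Site J=195, Site H=163. Sum = 130 + 71 + 78 + 195 + 163 = 637.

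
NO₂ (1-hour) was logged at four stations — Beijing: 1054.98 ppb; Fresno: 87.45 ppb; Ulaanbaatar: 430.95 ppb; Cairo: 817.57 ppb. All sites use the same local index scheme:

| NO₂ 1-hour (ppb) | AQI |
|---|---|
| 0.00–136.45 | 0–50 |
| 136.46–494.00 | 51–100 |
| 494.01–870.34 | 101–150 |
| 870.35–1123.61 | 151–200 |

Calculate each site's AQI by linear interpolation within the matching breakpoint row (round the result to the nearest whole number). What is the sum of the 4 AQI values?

453

Beijing: 1054.98 ∈ [870.35, 1123.61] ↔ index [151, 200].
151 + (1054.98−870.35)·(200−151)/(1123.61−870.35) = 151 + 184.63·49/253.26 ≈ 186.72, so AQI = 187.
Fresno 87.45: bracket 0.00–136.45 → index 0–50; slope 50/136.45, offset 87.45.
AQI = 0 + 50/136.45·87.45 ≈ 32.04 ⇒ 32.
Ulaanbaatar: row 136.46–494.00 (AQI 51–100). (100−51)·(430.95−136.46)/(494.00−136.46) + 51 = 49·294.49/357.54 + 51 ≈ 91.36 → 91.
Cairo: row 494.01–870.34 (AQI 101–150). (150−101)·(817.57−494.01)/(870.34−494.01) + 101 = 49·323.56/376.33 + 101 ≈ 143.13 → 143.
AQIs: Beijing=187, Fresno=32, Ulaanbaatar=91, Cairo=143. Sum = 187 + 32 + 91 + 143 = 453.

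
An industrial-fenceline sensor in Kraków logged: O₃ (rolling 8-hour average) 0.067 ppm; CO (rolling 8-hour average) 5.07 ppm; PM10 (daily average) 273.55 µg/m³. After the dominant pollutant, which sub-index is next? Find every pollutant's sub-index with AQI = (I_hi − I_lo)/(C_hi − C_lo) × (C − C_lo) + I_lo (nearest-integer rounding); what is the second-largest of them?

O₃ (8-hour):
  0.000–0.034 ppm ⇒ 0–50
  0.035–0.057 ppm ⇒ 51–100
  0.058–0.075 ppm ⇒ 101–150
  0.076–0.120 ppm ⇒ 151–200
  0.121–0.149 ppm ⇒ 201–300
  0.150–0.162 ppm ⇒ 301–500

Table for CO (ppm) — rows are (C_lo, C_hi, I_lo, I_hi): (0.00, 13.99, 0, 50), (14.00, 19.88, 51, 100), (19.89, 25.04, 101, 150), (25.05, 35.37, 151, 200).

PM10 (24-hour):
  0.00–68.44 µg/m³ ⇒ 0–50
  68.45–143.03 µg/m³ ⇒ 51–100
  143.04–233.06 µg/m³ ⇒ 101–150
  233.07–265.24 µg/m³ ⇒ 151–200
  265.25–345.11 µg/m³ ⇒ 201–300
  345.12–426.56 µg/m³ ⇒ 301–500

127

O₃ 0.067: bracket 0.058–0.075 → index 101–150; slope 49/0.017, offset 0.009.
AQI = 101 + 49/0.017·0.009 ≈ 126.94 ⇒ 127.
CO: 5.07 ∈ [0.00, 13.99] ↔ index [0, 50].
0 + (5.07−0.00)·(50−0)/(13.99−0.00) = 0 + 5.07·50/13.99 ≈ 18.12, so AQI = 18.
PM10: 273.55 lies in 265.25–345.11, so I_lo=201, I_hi=300, C_lo=265.25, C_hi=345.11.
(300−201)/(345.11−265.25) × (273.55−265.25) + 201 = 99/79.86 × 8.30 + 201 ≈ 211.29 → 211.
Sub-indices: O₃→127, CO→18, PM10→211. Ranked high→low: 211, 127, 18. Second-highest sub-index = 127.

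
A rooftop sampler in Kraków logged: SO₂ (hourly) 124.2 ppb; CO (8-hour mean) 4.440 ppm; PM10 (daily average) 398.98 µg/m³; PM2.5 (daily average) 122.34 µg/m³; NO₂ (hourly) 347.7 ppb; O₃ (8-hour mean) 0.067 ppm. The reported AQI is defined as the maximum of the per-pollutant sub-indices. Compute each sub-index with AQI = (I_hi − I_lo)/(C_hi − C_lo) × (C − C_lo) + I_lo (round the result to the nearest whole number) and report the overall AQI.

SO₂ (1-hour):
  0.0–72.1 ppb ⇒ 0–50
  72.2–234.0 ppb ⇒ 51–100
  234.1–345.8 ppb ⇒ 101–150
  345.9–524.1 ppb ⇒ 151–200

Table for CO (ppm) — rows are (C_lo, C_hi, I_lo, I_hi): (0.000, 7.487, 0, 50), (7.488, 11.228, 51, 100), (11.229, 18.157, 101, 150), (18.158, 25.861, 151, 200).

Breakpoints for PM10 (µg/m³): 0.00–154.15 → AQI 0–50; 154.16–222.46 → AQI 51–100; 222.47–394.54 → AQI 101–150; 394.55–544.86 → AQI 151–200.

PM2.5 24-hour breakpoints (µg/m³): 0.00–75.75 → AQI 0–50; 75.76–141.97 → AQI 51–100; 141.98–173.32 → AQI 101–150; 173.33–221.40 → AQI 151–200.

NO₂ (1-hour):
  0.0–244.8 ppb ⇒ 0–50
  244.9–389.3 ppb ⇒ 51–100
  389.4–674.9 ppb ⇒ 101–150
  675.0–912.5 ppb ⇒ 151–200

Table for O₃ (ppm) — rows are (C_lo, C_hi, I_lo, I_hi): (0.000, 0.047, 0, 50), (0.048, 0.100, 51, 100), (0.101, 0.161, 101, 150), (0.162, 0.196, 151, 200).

SO₂: row 72.2–234.0 (AQI 51–100). (100−51)·(124.2−72.2)/(234.0−72.2) + 51 = 49·52.0/161.8 + 51 ≈ 66.75 → 67.
CO 4.440: bracket 0.000–7.487 → index 0–50; slope 50/7.487, offset 4.440.
AQI = 0 + 50/7.487·4.440 ≈ 29.65 ⇒ 30.
PM10 398.98: bracket 394.55–544.86 → index 151–200; slope 49/150.31, offset 4.43.
AQI = 151 + 49/150.31·4.43 ≈ 152.44 ⇒ 152.
PM2.5: row 75.76–141.97 (AQI 51–100). (100−51)·(122.34−75.76)/(141.97−75.76) + 51 = 49·46.58/66.21 + 51 ≈ 85.47 → 85.
NO₂ 347.7: bracket 244.9–389.3 → index 51–100; slope 49/144.4, offset 102.8.
AQI = 51 + 49/144.4·102.8 ≈ 85.88 ⇒ 86.
O₃: 0.067 ∈ [0.048, 0.100] ↔ index [51, 100].
51 + (0.067−0.048)·(100−51)/(0.100−0.048) = 51 + 0.019·49/0.052 ≈ 68.90, so AQI = 69.
Sub-indices: SO₂→67, CO→30, PM10→152, PM2.5→85, NO₂→86, O₃→69. Overall AQI = max = 152; dominant pollutant is PM10.

152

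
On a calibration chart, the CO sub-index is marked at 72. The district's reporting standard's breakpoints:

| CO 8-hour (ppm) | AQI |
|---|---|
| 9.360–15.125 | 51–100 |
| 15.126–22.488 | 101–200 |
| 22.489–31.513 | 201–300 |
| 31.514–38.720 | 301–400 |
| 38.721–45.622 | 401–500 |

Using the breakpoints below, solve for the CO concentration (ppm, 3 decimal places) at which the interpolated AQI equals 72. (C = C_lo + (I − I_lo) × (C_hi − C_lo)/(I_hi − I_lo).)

11.831

AQI 72 lies in the 51–100 band, which corresponds to 9.360–15.125 ppm.
C = 9.360 + (72−51)×(15.125−9.360)/(100−51) = 9.360 + 21×5.765/49 ≈ 11.83071 ppm → 11.831 ppm to 3 dp.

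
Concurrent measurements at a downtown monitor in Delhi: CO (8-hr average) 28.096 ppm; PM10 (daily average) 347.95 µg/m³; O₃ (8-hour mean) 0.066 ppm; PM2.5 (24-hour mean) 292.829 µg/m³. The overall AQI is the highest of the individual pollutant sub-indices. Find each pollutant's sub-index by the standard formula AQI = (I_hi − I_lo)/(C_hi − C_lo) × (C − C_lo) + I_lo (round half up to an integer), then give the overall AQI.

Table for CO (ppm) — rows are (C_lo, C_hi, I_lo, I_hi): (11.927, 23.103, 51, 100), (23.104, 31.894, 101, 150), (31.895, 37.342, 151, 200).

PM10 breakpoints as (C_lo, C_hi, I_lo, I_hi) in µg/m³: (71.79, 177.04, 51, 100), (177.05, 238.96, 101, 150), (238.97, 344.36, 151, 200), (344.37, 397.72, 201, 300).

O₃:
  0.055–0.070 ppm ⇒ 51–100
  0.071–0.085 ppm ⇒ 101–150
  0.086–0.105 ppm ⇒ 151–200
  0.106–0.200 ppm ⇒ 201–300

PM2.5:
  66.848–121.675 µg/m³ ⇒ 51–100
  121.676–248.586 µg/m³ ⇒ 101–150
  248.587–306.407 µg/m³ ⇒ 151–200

CO: 28.096 ∈ [23.104, 31.894] ↔ index [101, 150].
101 + (28.096−23.104)·(150−101)/(31.894−23.104) = 101 + 4.992·49/8.790 ≈ 128.83, so AQI = 129.
PM10: row 344.37–397.72 (AQI 201–300). (300−201)·(347.95−344.37)/(397.72−344.37) + 201 = 99·3.58/53.35 + 201 ≈ 207.64 → 208.
O₃: 0.066 lies in 0.055–0.070, so I_lo=51, I_hi=100, C_lo=0.055, C_hi=0.070.
(100−51)/(0.070−0.055) × (0.066−0.055) + 51 = 49/0.015 × 0.011 + 51 ≈ 86.93 → 87.
PM2.5 292.829: bracket 248.587–306.407 → index 151–200; slope 49/57.820, offset 44.242.
AQI = 151 + 49/57.820·44.242 ≈ 188.49 ⇒ 188.
Sub-indices: CO→129, PM10→208, O₃→87, PM2.5→188. Overall AQI = max = 208; dominant pollutant is PM10.

208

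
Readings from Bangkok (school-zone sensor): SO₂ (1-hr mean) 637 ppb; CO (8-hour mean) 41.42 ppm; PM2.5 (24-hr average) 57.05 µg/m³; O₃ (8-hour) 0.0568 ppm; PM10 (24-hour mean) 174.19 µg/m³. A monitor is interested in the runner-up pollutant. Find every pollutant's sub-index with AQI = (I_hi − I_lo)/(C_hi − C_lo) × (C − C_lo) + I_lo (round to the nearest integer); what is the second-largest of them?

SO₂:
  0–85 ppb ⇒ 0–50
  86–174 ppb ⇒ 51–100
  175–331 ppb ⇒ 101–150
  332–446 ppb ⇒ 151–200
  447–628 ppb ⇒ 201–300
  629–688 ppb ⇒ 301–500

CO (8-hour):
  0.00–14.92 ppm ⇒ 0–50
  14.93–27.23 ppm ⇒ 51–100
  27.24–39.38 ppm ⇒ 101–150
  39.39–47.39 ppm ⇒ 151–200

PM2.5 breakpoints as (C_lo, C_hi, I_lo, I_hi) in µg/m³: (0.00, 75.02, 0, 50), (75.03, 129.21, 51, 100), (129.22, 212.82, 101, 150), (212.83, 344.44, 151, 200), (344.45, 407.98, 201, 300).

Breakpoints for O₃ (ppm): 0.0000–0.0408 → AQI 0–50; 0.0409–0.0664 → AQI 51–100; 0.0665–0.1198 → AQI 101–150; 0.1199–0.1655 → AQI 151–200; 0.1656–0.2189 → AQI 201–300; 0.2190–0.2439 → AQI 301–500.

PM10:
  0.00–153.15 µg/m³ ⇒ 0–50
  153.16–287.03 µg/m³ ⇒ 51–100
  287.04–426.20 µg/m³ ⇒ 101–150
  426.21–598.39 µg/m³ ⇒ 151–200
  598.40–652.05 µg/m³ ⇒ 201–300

163

SO₂ 637: bracket 629–688 → index 301–500; slope 199/59, offset 8.
AQI = 301 + 199/59·8 ≈ 327.98 ⇒ 328.
CO: 41.42 lies in 39.39–47.39, so I_lo=151, I_hi=200, C_lo=39.39, C_hi=47.39.
(200−151)/(47.39−39.39) × (41.42−39.39) + 151 = 49/8.00 × 2.03 + 151 ≈ 163.43 → 163.
PM2.5 57.05: bracket 0.00–75.02 → index 0–50; slope 50/75.02, offset 57.05.
AQI = 0 + 50/75.02·57.05 ≈ 38.02 ⇒ 38.
O₃: 0.0568 ∈ [0.0409, 0.0664] ↔ index [51, 100].
51 + (0.0568−0.0409)·(100−51)/(0.0664−0.0409) = 51 + 0.0159·49/0.0255 ≈ 81.55, so AQI = 82.
PM10 174.19: bracket 153.16–287.03 → index 51–100; slope 49/133.87, offset 21.03.
AQI = 51 + 49/133.87·21.03 ≈ 58.70 ⇒ 59.
Sub-indices: SO₂→328, CO→163, PM2.5→38, O₃→82, PM10→59. Ranked high→low: 328, 163, 82, 59, 38. Second-highest sub-index = 163.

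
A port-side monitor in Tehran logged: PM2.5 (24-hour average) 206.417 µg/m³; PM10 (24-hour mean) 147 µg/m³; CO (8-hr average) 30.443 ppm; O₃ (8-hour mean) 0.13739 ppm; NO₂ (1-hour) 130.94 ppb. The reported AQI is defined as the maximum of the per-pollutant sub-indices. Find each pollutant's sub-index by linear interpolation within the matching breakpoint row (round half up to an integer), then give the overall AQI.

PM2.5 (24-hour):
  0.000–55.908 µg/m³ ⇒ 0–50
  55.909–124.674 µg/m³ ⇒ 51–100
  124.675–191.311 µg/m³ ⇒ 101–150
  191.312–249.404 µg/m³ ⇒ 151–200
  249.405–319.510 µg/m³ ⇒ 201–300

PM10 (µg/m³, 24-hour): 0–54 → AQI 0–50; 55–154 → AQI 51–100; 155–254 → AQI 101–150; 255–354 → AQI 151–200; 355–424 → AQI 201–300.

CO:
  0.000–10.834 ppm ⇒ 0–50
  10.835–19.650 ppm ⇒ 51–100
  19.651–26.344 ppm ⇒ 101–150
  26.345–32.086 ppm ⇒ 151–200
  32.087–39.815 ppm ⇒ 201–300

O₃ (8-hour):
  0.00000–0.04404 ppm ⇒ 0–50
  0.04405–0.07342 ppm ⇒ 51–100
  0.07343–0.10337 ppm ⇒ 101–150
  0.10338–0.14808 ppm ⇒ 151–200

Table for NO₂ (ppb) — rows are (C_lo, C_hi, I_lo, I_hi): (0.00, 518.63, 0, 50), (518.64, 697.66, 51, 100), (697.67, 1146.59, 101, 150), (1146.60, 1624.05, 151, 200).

188

PM2.5 206.417: bracket 191.312–249.404 → index 151–200; slope 49/58.092, offset 15.105.
AQI = 151 + 49/58.092·15.105 ≈ 163.74 ⇒ 164.
PM10 147: bracket 55–154 → index 51–100; slope 49/99, offset 92.
AQI = 51 + 49/99·92 ≈ 96.54 ⇒ 97.
CO: 30.443 ∈ [26.345, 32.086] ↔ index [151, 200].
151 + (30.443−26.345)·(200−151)/(32.086−26.345) = 151 + 4.098·49/5.741 ≈ 185.98, so AQI = 186.
O₃: row 0.10338–0.14808 (AQI 151–200). (200−151)·(0.13739−0.10338)/(0.14808−0.10338) + 151 = 49·0.03401/0.04470 + 151 ≈ 188.28 → 188.
NO₂ 130.94: bracket 0.00–518.63 → index 0–50; slope 50/518.63, offset 130.94.
AQI = 0 + 50/518.63·130.94 ≈ 12.62 ⇒ 13.
Sub-indices: PM2.5→164, PM10→97, CO→186, O₃→188, NO₂→13. Overall AQI = max = 188; dominant pollutant is O₃.
AQI 188: Unhealthy.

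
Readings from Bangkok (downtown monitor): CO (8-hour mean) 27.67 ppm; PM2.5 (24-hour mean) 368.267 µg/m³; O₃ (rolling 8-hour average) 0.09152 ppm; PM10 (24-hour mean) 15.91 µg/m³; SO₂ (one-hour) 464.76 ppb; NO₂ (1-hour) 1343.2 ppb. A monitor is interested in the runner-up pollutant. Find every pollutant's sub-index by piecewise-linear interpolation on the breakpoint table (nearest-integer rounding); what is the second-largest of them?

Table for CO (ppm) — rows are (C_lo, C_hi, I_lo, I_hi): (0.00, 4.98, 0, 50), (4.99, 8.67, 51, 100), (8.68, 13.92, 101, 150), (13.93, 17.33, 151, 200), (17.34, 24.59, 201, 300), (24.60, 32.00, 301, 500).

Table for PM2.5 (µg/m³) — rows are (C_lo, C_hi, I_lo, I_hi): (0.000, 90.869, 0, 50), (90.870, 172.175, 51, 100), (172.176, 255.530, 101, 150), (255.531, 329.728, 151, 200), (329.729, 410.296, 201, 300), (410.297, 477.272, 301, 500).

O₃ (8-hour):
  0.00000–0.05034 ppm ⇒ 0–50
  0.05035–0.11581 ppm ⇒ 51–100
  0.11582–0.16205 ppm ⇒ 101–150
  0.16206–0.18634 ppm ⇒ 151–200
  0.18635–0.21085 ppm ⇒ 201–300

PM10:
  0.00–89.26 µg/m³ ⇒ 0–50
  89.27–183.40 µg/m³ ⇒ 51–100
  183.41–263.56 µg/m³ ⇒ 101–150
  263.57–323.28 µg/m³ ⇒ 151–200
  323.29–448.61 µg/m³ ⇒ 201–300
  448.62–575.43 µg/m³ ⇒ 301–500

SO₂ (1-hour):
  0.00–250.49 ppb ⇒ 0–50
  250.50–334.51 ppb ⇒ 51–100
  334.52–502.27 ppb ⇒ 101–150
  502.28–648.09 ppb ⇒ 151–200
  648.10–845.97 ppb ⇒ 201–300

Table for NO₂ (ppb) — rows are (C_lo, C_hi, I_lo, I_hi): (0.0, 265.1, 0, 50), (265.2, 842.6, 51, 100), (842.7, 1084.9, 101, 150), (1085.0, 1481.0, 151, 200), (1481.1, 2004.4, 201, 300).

248

CO: 27.67 lies in 24.60–32.00, so I_lo=301, I_hi=500, C_lo=24.60, C_hi=32.00.
(500−301)/(32.00−24.60) × (27.67−24.60) + 301 = 199/7.40 × 3.07 + 301 ≈ 383.56 → 384.
PM2.5 368.267: bracket 329.729–410.296 → index 201–300; slope 99/80.567, offset 38.538.
AQI = 201 + 99/80.567·38.538 ≈ 248.36 ⇒ 248.
O₃: 0.09152 lies in 0.05035–0.11581, so I_lo=51, I_hi=100, C_lo=0.05035, C_hi=0.11581.
(100−51)/(0.11581−0.05035) × (0.09152−0.05035) + 51 = 49/0.06546 × 0.04117 + 51 ≈ 81.82 → 82.
PM10: 15.91 lies in 0.00–89.26, so I_lo=0, I_hi=50, C_lo=0.00, C_hi=89.26.
(50−0)/(89.26−0.00) × (15.91−0.00) + 0 = 50/89.26 × 15.91 + 0 ≈ 8.91 → 9.
SO₂: 464.76 lies in 334.52–502.27, so I_lo=101, I_hi=150, C_lo=334.52, C_hi=502.27.
(150−101)/(502.27−334.52) × (464.76−334.52) + 101 = 49/167.75 × 130.24 + 101 ≈ 139.04 → 139.
NO₂: 1343.2 lies in 1085.0–1481.0, so I_lo=151, I_hi=200, C_lo=1085.0, C_hi=1481.0.
(200−151)/(1481.0−1085.0) × (1343.2−1085.0) + 151 = 49/396.0 × 258.2 + 151 ≈ 182.95 → 183.
Sub-indices: CO→384, PM2.5→248, O₃→82, PM10→9, SO₂→139, NO₂→183. Ranked high→low: 384, 248, 183, 139, 82, 9. Second-highest sub-index = 248.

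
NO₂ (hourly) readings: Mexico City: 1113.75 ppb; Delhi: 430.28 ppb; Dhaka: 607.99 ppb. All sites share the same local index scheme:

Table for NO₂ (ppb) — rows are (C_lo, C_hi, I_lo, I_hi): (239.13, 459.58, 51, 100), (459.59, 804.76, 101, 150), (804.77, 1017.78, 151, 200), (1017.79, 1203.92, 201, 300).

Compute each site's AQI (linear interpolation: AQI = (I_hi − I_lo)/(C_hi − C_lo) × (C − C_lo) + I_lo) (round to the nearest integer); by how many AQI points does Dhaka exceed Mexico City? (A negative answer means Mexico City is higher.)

Mexico City: 1113.75 lies in 1017.79–1203.92, so I_lo=201, I_hi=300, C_lo=1017.79, C_hi=1203.92.
(300−201)/(1203.92−1017.79) × (1113.75−1017.79) + 201 = 99/186.13 × 95.96 + 201 ≈ 252.04 → 252.
Delhi: 430.28 lies in 239.13–459.58, so I_lo=51, I_hi=100, C_lo=239.13, C_hi=459.58.
(100−51)/(459.58−239.13) × (430.28−239.13) + 51 = 49/220.45 × 191.15 + 51 ≈ 93.49 → 93.
Dhaka: 607.99 lies in 459.59–804.76, so I_lo=101, I_hi=150, C_lo=459.59, C_hi=804.76.
(150−101)/(804.76−459.59) × (607.99−459.59) + 101 = 49/345.17 × 148.40 + 101 ≈ 122.07 → 122.
AQIs: Mexico City=252, Delhi=93, Dhaka=122. Dhaka (122) − Mexico City (252) = -130.

-130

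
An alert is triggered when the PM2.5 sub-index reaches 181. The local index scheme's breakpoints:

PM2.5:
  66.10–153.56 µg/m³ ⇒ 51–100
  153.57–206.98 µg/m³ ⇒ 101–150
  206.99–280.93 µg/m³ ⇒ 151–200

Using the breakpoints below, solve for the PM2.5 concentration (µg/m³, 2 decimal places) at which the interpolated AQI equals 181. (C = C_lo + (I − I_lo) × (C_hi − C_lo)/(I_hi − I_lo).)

AQI 181 lies in the 151–200 band, which corresponds to 206.99–280.93 µg/m³.
C = 206.99 + (181−151)×(280.93−206.99)/(200−151) = 206.99 + 30×73.94/49 ≈ 252.2594 µg/m³ → 252.26 µg/m³ to 2 dp.

252.26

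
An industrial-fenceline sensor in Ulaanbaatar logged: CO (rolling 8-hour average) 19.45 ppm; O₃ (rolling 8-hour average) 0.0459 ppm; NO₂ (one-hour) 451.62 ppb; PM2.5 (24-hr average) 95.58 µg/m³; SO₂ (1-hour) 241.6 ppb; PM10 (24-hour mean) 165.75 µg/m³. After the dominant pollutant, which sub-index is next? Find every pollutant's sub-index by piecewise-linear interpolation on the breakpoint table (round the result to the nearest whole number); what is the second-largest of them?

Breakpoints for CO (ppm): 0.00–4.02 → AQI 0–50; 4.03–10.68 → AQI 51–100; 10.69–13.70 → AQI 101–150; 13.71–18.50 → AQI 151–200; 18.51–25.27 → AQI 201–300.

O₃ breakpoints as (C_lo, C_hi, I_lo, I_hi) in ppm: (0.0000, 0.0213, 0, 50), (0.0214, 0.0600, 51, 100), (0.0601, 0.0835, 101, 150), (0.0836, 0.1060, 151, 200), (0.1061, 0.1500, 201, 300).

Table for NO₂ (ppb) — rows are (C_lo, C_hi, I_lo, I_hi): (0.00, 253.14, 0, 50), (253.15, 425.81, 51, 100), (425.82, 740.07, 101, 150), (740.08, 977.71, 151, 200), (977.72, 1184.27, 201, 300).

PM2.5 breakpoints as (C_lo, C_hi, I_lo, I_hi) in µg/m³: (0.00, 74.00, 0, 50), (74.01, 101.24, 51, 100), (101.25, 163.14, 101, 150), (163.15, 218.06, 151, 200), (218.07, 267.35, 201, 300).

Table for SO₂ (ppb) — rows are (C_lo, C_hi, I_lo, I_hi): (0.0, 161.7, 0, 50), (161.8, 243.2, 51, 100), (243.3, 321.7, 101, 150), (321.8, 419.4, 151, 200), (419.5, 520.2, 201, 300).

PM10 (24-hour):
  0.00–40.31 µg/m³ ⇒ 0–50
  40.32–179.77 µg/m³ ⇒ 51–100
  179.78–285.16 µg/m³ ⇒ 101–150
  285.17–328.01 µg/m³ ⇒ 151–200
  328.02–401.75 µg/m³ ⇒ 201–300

CO: row 18.51–25.27 (AQI 201–300). (300−201)·(19.45−18.51)/(25.27−18.51) + 201 = 99·0.94/6.76 + 201 ≈ 214.77 → 215.
O₃: 0.0459 lies in 0.0214–0.0600, so I_lo=51, I_hi=100, C_lo=0.0214, C_hi=0.0600.
(100−51)/(0.0600−0.0214) × (0.0459−0.0214) + 51 = 49/0.0386 × 0.0245 + 51 ≈ 82.10 → 82.
NO₂: row 425.82–740.07 (AQI 101–150). (150−101)·(451.62−425.82)/(740.07−425.82) + 101 = 49·25.80/314.25 + 101 ≈ 105.02 → 105.
PM2.5: row 74.01–101.24 (AQI 51–100). (100−51)·(95.58−74.01)/(101.24−74.01) + 51 = 49·21.57/27.23 + 51 ≈ 89.81 → 90.
SO₂: 241.6 lies in 161.8–243.2, so I_lo=51, I_hi=100, C_lo=161.8, C_hi=243.2.
(100−51)/(243.2−161.8) × (241.6−161.8) + 51 = 49/81.4 × 79.8 + 51 ≈ 99.04 → 99.
PM10: 165.75 ∈ [40.32, 179.77] ↔ index [51, 100].
51 + (165.75−40.32)·(100−51)/(179.77−40.32) = 51 + 125.43·49/139.45 ≈ 95.07, so AQI = 95.
Sub-indices: CO→215, O₃→82, NO₂→105, PM2.5→90, SO₂→99, PM10→95. Ranked high→low: 215, 105, 99, 95, 90, 82. Second-highest sub-index = 105.

105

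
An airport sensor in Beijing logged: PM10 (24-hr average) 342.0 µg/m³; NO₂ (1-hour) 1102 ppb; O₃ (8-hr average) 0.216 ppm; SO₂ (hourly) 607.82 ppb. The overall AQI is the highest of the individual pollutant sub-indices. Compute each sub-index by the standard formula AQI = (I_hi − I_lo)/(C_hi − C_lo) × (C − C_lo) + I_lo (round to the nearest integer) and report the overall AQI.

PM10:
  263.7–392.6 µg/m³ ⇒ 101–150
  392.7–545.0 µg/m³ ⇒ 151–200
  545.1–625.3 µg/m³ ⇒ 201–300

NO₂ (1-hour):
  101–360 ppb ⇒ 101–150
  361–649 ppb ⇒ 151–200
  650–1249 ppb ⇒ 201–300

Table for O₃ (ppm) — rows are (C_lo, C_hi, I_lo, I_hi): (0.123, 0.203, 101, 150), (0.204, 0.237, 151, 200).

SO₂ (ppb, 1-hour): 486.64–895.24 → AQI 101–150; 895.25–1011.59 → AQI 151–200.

PM10: 342.0 lies in 263.7–392.6, so I_lo=101, I_hi=150, C_lo=263.7, C_hi=392.6.
(150−101)/(392.6−263.7) × (342.0−263.7) + 101 = 49/128.9 × 78.3 + 101 ≈ 130.76 → 131.
NO₂: 1102 ∈ [650, 1249] ↔ index [201, 300].
201 + (1102−650)·(300−201)/(1249−650) = 201 + 452·99/599 ≈ 275.70, so AQI = 276.
O₃: 0.216 lies in 0.204–0.237, so I_lo=151, I_hi=200, C_lo=0.204, C_hi=0.237.
(200−151)/(0.237−0.204) × (0.216−0.204) + 151 = 49/0.033 × 0.012 + 151 ≈ 168.82 → 169.
SO₂ 607.82: bracket 486.64–895.24 → index 101–150; slope 49/408.60, offset 121.18.
AQI = 101 + 49/408.60·121.18 ≈ 115.53 ⇒ 116.
Sub-indices: PM10→131, NO₂→276, O₃→169, SO₂→116. Overall AQI = max = 276; dominant pollutant is NO₂.

276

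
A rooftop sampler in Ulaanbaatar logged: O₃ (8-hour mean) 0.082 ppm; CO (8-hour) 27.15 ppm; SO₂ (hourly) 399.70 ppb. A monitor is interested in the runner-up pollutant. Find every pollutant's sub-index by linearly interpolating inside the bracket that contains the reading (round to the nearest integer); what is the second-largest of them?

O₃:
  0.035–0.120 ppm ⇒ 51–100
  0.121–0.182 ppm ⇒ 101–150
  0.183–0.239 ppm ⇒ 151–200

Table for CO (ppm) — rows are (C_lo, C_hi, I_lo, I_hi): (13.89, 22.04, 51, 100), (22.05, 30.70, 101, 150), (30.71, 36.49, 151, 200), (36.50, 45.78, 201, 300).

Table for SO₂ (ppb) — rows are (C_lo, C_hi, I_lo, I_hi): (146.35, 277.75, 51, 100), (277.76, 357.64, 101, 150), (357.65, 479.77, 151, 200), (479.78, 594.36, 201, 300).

130

O₃: 0.082 ∈ [0.035, 0.120] ↔ index [51, 100].
51 + (0.082−0.035)·(100−51)/(0.120−0.035) = 51 + 0.047·49/0.085 ≈ 78.09, so AQI = 78.
CO: row 22.05–30.70 (AQI 101–150). (150−101)·(27.15−22.05)/(30.70−22.05) + 101 = 49·5.10/8.65 + 101 ≈ 129.89 → 130.
SO₂ 399.70: bracket 357.65–479.77 → index 151–200; slope 49/122.12, offset 42.05.
AQI = 151 + 49/122.12·42.05 ≈ 167.87 ⇒ 168.
Sub-indices: O₃→78, CO→130, SO₂→168. Ranked high→low: 168, 130, 78. Second-highest sub-index = 130.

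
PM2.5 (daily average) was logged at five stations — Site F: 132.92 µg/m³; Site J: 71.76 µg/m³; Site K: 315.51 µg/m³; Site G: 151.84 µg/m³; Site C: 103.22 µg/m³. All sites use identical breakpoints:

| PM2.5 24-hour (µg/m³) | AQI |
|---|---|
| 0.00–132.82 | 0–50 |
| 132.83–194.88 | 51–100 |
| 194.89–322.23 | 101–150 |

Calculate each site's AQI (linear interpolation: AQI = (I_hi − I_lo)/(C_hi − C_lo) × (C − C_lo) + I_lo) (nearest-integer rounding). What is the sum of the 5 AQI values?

330

Site F: row 132.83–194.88 (AQI 51–100). (100−51)·(132.92−132.83)/(194.88−132.83) + 51 = 49·0.09/62.05 + 51 ≈ 51.07 → 51.
Site J: row 0.00–132.82 (AQI 0–50). (50−0)·(71.76−0.00)/(132.82−0.00) + 0 = 50·71.76/132.82 + 0 ≈ 27.01 → 27.
Site K: 315.51 lies in 194.89–322.23, so I_lo=101, I_hi=150, C_lo=194.89, C_hi=322.23.
(150−101)/(322.23−194.89) × (315.51−194.89) + 101 = 49/127.34 × 120.62 + 101 ≈ 147.41 → 147.
Site G: row 132.83–194.88 (AQI 51–100). (100−51)·(151.84−132.83)/(194.88−132.83) + 51 = 49·19.01/62.05 + 51 ≈ 66.01 → 66.
Site C: row 0.00–132.82 (AQI 0–50). (50−0)·(103.22−0.00)/(132.82−0.00) + 0 = 50·103.22/132.82 + 0 ≈ 38.86 → 39.
AQIs: Site F=51, Site J=27, Site K=147, Site G=66, Site C=39. Sum = 51 + 27 + 147 + 66 + 39 = 330.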